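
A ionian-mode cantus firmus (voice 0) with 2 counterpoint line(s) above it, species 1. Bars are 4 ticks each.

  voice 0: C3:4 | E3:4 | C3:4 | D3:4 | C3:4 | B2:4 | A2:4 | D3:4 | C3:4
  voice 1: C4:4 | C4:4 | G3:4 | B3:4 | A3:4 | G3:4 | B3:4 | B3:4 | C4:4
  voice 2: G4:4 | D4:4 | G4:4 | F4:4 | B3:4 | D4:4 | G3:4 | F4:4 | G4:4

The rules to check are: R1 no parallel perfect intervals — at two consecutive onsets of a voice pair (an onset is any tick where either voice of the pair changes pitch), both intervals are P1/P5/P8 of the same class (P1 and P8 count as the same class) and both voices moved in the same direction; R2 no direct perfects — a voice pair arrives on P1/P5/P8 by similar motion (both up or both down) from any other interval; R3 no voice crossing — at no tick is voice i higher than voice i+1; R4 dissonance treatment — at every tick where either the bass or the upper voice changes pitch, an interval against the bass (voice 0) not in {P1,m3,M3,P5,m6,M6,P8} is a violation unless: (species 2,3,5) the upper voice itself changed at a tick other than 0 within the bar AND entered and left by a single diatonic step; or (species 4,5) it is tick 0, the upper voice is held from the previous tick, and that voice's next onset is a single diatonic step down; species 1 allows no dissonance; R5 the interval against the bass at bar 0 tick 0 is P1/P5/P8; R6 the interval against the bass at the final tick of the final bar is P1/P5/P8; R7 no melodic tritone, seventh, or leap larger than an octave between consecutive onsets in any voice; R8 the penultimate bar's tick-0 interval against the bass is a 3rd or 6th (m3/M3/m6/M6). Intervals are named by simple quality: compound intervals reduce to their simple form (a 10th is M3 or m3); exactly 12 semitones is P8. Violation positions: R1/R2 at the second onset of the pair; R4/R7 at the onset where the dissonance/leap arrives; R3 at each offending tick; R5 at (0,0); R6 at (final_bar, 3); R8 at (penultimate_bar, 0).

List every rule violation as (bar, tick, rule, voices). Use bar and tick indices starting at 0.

(1, 0, R4, (0, 2))
(2, 0, R2, (0, 1))
(4, 0, R4, (0, 2))
(4, 0, R7, (2,))
(6, 0, R3, (1, 2))
(6, 0, R4, (0, 1))
(6, 0, R4, (0, 2))
(6, 1, R3, (1, 2))
(6, 2, R3, (1, 2))
(6, 3, R3, (1, 2))
(7, 0, R7, (2,))
(8, 0, R2, (1, 2))

bar 0: v0=C3 v1=C4 v2=G4 downbeat P5
bar 1: v0=E3 v1=C4 v2=D4 downbeat m7
bar 2: v0=C3 v1=G3 v2=G4 downbeat P5
bar 3: v0=D3 v1=B3 v2=F4 downbeat m3
bar 4: v0=C3 v1=A3 v2=B3 downbeat M7
bar 5: v0=B2 v1=G3 v2=D4 downbeat m3
bar 6: v0=A2 v1=B3 v2=G3 downbeat m7
bar 7: v0=D3 v1=B3 v2=F4 downbeat m3
bar 8: v0=C3 v1=C4 v2=G4 downbeat P5
  -> R4 @ bar 1 tick 0 v(0, 2): E3/D4 m7 untreated
  -> R2 @ bar 2 tick 0 v(0, 1): E3/C4 m6 -> C3/G3 P5 similar
  -> R4 @ bar 4 tick 0 v(0, 2): C3/B3 M7 untreated
  -> R7 @ bar 4 tick 0 v(2,): F4->B3 leap 6st
  -> R3 @ bar 6 tick 0 v(1, 2): B3 above G3
  -> R4 @ bar 6 tick 0 v(0, 1): A2/B3 M2 untreated
  -> R4 @ bar 6 tick 0 v(0, 2): A2/G3 m7 untreated
  -> R3 @ bar 6 tick 1 v(1, 2): B3 above G3
  -> R3 @ bar 6 tick 2 v(1, 2): B3 above G3
  -> R3 @ bar 6 tick 3 v(1, 2): B3 above G3
  -> R7 @ bar 7 tick 0 v(2,): G3->F4 leap 10st
  -> R2 @ bar 8 tick 0 v(1, 2): B3/F4 TT -> C4/G4 P5 similar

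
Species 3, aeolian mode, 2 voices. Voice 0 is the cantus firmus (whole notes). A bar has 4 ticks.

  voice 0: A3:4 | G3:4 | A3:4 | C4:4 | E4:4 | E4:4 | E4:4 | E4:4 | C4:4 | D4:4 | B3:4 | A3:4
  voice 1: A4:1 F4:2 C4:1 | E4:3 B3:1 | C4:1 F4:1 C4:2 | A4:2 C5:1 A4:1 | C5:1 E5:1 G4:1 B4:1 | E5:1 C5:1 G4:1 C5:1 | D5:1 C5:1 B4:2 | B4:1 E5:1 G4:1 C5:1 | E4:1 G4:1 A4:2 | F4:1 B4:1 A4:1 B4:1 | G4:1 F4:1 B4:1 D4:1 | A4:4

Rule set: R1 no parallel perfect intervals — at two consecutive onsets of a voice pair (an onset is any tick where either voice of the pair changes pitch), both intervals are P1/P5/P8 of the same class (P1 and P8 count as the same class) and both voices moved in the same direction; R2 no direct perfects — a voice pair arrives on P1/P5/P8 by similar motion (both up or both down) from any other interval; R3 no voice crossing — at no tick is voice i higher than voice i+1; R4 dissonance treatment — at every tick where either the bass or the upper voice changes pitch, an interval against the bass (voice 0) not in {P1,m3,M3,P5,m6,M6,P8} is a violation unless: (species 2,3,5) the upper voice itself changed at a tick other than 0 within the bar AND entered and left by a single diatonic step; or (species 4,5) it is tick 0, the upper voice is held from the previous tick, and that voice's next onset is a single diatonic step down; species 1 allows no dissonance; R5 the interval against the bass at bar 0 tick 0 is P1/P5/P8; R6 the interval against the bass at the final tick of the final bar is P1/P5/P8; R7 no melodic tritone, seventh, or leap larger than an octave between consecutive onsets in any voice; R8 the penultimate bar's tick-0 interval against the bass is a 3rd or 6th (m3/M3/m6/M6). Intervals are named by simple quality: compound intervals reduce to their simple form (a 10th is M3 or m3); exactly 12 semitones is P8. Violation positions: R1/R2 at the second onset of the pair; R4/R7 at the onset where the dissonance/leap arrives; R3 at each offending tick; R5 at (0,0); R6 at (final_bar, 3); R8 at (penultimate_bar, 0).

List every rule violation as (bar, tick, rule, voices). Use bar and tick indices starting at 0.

(6, 0, R4, (0, 1))
(9, 1, R7, (1,))
(10, 1, R4, (0, 1))
(10, 2, R7, (1,))

bar 0: v0=A3 v1=A4 downbeat P8
bar 1: v0=G3 v1=E4 downbeat M6
bar 2: v0=A3 v1=C4 downbeat m3
bar 3: v0=C4 v1=A4 downbeat M6
bar 4: v0=E4 v1=C5 downbeat m6
bar 5: v0=E4 v1=E5 downbeat P8
bar 6: v0=E4 v1=D5 downbeat m7
bar 7: v0=E4 v1=B4 downbeat P5
bar 8: v0=C4 v1=E4 downbeat M3
bar 9: v0=D4 v1=F4 downbeat m3
bar 10: v0=B3 v1=G4 downbeat m6
bar 11: v0=A3 v1=A4 downbeat P8
  -> R4 @ bar 6 tick 0 v(0, 1): E4/D5 m7 untreated
  -> R7 @ bar 9 tick 1 v(1,): F4->B4 leap 6st
  -> R4 @ bar 10 tick 1 v(0, 1): B3/F4 TT untreated
  -> R7 @ bar 10 tick 2 v(1,): F4->B4 leap 6st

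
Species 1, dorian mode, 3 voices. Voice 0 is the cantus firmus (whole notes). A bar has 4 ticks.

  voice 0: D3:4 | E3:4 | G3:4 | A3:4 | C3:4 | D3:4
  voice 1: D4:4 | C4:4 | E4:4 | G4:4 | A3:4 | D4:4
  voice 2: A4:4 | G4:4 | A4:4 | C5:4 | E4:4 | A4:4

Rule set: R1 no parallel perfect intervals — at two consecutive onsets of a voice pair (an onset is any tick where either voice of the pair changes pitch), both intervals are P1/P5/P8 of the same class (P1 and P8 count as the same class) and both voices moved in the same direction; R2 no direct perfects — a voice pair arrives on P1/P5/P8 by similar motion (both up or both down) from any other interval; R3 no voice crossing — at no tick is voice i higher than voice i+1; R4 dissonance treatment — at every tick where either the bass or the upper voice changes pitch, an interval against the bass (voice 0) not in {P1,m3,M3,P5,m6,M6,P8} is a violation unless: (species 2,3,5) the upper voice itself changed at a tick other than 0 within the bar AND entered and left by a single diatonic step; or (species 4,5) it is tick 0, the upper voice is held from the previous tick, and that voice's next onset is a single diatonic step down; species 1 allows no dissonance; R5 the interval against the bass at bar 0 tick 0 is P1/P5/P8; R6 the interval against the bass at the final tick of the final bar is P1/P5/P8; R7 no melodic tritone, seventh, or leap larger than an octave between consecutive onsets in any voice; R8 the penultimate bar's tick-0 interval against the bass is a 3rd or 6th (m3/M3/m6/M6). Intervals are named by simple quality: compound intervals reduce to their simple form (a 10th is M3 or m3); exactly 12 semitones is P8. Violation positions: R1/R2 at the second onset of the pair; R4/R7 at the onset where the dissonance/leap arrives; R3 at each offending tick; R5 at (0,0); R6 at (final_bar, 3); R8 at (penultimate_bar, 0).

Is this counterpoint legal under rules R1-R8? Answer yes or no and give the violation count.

bar 0: v0=D3 v1=D4 v2=A4 (P5)
bar 1: v0=E3 v1=C4 v2=G4 (m3)
bar 2: v0=G3 v1=E4 v2=A4 (M2)
bar 3: v0=A3 v1=G4 v2=C5 (m3)
bar 4: v0=C3 v1=A3 v2=E4 (M3)
bar 5: v0=D3 v1=D4 v2=A4 (P5)
  R1 @ bar1.0: D4/A4 P5 -> C4/G4 P5 similar
  R4 @ bar2.0: G3/A4 M2 untreated
  R4 @ bar3.0: A3/G4 m7 untreated
  R2 @ bar4.0: G4/C5 P4 -> A3/E4 P5 similar
  R7 @ bar4.0: G4->A3 leap 10st
  R1 @ bar5.0: A3/E4 P5 -> D4/A4 P5 similar
  R2 @ bar5.0: C3/A3 M6 -> D3/D4 P8 similar
  R2 @ bar5.0: C3/E4 M3 -> D3/A4 P5 similar

No (8 violations)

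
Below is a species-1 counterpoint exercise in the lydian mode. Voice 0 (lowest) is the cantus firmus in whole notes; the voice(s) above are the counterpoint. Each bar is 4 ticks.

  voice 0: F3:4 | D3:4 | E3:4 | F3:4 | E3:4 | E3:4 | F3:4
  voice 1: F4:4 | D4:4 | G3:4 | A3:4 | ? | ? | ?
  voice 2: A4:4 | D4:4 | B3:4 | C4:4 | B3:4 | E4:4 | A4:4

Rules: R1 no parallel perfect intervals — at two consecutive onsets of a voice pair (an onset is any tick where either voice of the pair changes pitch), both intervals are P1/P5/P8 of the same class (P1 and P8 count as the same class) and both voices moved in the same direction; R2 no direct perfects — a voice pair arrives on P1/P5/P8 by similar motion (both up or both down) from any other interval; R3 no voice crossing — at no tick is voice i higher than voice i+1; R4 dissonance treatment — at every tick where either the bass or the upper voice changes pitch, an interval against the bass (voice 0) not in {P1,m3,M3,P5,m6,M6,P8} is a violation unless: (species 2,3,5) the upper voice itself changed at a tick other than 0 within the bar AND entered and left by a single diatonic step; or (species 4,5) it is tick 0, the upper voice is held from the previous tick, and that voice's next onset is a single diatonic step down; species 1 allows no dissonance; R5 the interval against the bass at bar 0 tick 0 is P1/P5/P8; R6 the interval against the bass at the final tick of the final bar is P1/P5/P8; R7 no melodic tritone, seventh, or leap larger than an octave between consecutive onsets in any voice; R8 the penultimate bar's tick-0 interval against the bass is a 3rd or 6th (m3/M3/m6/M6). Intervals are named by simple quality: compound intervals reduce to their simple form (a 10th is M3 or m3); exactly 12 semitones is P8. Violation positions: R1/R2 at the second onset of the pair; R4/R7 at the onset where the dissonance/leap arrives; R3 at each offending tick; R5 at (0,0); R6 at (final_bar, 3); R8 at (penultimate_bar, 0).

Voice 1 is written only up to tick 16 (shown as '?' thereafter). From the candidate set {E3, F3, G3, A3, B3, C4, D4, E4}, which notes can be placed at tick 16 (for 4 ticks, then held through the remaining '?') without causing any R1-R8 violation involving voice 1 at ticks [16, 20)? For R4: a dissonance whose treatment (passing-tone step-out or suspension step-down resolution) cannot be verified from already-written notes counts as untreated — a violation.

E3: violates R2
F3: violates R4
G3: legal
A3: violates R4
B3: legal
C4: violates R3
D4: violates R3,R4
E4: violates R3

{B3, G3}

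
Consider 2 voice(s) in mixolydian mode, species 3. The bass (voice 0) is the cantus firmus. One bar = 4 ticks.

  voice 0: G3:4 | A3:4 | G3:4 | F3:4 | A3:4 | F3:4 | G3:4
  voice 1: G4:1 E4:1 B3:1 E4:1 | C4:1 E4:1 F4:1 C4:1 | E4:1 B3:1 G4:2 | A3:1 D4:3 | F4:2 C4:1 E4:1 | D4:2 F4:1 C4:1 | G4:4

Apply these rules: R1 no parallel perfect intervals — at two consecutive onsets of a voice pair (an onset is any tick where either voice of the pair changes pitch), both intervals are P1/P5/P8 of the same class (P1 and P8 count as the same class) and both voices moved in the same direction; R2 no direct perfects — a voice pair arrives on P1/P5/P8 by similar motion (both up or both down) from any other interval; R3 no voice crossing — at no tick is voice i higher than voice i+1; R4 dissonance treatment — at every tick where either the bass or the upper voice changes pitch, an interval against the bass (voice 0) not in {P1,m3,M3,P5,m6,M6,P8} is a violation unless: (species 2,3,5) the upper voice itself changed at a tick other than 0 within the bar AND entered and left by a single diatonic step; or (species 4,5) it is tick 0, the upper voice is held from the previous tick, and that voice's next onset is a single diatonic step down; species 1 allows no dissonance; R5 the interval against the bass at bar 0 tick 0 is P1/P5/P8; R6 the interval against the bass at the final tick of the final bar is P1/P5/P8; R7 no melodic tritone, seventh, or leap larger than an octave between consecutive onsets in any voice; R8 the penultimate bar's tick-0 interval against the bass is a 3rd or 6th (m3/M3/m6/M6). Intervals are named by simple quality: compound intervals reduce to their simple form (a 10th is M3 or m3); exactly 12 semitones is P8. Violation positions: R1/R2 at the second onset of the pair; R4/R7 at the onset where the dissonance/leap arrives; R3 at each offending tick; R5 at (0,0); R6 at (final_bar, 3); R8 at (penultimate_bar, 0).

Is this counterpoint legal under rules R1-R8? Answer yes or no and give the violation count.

No (2 violations)

bar 0: v0=G3 v1=G4 (P8)
bar 1: v0=A3 v1=C4 (m3)
bar 2: v0=G3 v1=E4 (M6)
bar 3: v0=F3 v1=A3 (M3)
bar 4: v0=A3 v1=F4 (m6)
bar 5: v0=F3 v1=D4 (M6)
bar 6: v0=G3 v1=G4 (P8)
  R7 @ bar3.0: G4->A3 leap 10st
  R2 @ bar6.0: F3/C4 P5 -> G3/G4 P8 similar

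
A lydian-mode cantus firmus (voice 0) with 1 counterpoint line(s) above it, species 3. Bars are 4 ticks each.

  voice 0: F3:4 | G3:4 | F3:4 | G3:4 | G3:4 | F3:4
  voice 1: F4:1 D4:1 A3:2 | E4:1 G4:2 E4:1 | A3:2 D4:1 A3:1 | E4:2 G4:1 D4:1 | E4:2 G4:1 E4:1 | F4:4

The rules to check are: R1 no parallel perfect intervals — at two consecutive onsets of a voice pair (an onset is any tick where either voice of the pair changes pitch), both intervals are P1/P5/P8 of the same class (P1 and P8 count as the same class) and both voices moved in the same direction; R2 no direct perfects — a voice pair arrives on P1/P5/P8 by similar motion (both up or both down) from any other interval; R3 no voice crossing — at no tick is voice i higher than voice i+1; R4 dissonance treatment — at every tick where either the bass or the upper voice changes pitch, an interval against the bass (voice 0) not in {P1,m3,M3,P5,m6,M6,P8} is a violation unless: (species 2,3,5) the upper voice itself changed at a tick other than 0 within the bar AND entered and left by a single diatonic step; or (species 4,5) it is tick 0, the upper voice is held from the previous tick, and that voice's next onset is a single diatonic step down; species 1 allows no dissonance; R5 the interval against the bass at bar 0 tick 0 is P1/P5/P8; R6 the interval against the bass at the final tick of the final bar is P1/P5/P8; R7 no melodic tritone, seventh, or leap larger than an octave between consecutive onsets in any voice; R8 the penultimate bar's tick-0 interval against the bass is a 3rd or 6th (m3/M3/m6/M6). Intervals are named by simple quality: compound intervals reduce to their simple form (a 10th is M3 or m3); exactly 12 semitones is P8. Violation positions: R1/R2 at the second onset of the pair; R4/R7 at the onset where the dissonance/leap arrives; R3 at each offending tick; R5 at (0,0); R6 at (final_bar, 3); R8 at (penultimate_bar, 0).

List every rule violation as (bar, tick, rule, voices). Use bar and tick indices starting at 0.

No violations across 6 bars (F3..F3 vs F4..F4).

bar 0: v0=F3 v1=F4 downbeat P8
bar 1: v0=G3 v1=E4 downbeat M6
bar 2: v0=F3 v1=A3 downbeat M3
bar 3: v0=G3 v1=E4 downbeat M6
bar 4: v0=G3 v1=E4 downbeat M6
bar 5: v0=F3 v1=F4 downbeat P8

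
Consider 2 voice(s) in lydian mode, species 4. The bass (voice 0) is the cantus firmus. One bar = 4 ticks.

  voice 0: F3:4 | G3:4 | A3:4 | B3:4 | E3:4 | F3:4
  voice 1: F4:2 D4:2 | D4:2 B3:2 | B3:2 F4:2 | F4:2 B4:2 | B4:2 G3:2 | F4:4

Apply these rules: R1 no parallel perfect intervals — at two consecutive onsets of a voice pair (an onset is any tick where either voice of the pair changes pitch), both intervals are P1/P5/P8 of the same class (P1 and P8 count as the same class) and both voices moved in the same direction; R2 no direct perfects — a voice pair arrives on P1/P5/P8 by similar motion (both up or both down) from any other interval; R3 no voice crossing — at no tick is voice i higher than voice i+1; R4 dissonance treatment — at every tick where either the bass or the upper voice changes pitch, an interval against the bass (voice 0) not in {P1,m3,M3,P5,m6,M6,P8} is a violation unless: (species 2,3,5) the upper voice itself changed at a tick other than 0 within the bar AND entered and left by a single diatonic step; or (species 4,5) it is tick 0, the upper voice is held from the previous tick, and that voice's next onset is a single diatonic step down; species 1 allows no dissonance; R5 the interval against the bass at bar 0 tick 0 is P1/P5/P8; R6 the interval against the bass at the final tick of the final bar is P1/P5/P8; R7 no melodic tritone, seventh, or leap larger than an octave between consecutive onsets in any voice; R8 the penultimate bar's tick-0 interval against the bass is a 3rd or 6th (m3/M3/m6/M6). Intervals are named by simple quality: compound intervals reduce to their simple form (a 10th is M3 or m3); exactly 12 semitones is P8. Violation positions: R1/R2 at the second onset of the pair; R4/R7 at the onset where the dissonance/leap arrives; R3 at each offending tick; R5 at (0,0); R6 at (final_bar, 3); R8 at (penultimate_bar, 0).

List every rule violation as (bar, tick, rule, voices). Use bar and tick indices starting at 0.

bar 0: v0=F3 v1=F4 downbeat P8
bar 1: v0=G3 v1=D4 downbeat P5
bar 2: v0=A3 v1=B3 downbeat M2
bar 3: v0=B3 v1=F4 downbeat TT
bar 4: v0=E3 v1=B4 downbeat P5
bar 5: v0=F3 v1=F4 downbeat P8
  -> R4 @ bar 2 tick 0 v(0, 1): A3/B3 M2 untreated
  -> R7 @ bar 2 tick 2 v(1,): B3->F4 leap 6st
  -> R4 @ bar 3 tick 0 v(0, 1): B3/F4 TT untreated
  -> R7 @ bar 3 tick 2 v(1,): F4->B4 leap 6st
  -> R8 @ bar 4 tick 0 v(0, 1): penult P5 not 3rd/6th
  -> R7 @ bar 4 tick 2 v(1,): B4->G3 leap 16st
  -> R2 @ bar 5 tick 0 v(0, 1): E3/G3 m3 -> F3/F4 P8 similar
  -> R7 @ bar 5 tick 0 v(1,): G3->F4 leap 10st

(2, 0, R4, (0, 1))
(2, 2, R7, (1,))
(3, 0, R4, (0, 1))
(3, 2, R7, (1,))
(4, 0, R8, (0, 1))
(4, 2, R7, (1,))
(5, 0, R2, (0, 1))
(5, 0, R7, (1,))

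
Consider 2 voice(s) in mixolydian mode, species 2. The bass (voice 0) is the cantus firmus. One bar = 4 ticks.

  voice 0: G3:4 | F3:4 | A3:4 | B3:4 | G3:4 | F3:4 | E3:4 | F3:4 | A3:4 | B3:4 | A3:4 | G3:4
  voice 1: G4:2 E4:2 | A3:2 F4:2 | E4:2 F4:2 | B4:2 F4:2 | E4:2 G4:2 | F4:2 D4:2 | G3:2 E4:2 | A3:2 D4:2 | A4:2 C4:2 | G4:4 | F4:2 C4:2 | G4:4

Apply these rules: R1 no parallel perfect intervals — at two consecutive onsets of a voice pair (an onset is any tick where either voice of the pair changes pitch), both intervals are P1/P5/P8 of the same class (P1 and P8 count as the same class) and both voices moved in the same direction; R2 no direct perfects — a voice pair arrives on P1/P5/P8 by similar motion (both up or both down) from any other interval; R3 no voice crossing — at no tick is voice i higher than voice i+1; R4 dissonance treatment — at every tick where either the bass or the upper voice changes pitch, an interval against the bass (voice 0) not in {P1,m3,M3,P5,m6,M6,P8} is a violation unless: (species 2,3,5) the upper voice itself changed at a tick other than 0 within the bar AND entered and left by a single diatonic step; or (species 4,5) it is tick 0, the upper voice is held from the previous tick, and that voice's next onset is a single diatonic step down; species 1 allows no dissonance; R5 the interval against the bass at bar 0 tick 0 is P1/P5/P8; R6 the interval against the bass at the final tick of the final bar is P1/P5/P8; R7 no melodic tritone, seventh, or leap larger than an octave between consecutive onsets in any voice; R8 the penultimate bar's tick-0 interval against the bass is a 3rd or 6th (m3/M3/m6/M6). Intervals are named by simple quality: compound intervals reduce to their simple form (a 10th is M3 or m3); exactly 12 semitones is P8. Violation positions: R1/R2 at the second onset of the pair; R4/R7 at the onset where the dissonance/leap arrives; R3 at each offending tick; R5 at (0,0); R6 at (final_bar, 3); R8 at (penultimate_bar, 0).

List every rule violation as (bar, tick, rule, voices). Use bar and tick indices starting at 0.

bar 0: v0=G3 v1=G4 downbeat P8
bar 1: v0=F3 v1=A3 downbeat M3
bar 2: v0=A3 v1=E4 downbeat P5
bar 3: v0=B3 v1=B4 downbeat P8
bar 4: v0=G3 v1=E4 downbeat M6
bar 5: v0=F3 v1=F4 downbeat P8
bar 6: v0=E3 v1=G3 downbeat m3
bar 7: v0=F3 v1=A3 downbeat M3
bar 8: v0=A3 v1=A4 downbeat P8
bar 9: v0=B3 v1=G4 downbeat m6
bar 10: v0=A3 v1=F4 downbeat m6
bar 11: v0=G3 v1=G4 downbeat P8
  -> R2 @ bar 3 tick 0 v(0, 1): A3/F4 m6 -> B3/B4 P8 similar
  -> R7 @ bar 3 tick 0 v(1,): F4->B4 leap 6st
  -> R4 @ bar 3 tick 2 v(0, 1): B3/F4 TT untreated
  -> R7 @ bar 3 tick 2 v(1,): B4->F4 leap 6st
  -> R1 @ bar 5 tick 0 v(0, 1): G3/G4 P8 -> F3/F4 P8 similar
  -> R2 @ bar 8 tick 0 v(0, 1): F3/D4 M6 -> A3/A4 P8 similar

(3, 0, R2, (0, 1))
(3, 0, R7, (1,))
(3, 2, R4, (0, 1))
(3, 2, R7, (1,))
(5, 0, R1, (0, 1))
(8, 0, R2, (0, 1))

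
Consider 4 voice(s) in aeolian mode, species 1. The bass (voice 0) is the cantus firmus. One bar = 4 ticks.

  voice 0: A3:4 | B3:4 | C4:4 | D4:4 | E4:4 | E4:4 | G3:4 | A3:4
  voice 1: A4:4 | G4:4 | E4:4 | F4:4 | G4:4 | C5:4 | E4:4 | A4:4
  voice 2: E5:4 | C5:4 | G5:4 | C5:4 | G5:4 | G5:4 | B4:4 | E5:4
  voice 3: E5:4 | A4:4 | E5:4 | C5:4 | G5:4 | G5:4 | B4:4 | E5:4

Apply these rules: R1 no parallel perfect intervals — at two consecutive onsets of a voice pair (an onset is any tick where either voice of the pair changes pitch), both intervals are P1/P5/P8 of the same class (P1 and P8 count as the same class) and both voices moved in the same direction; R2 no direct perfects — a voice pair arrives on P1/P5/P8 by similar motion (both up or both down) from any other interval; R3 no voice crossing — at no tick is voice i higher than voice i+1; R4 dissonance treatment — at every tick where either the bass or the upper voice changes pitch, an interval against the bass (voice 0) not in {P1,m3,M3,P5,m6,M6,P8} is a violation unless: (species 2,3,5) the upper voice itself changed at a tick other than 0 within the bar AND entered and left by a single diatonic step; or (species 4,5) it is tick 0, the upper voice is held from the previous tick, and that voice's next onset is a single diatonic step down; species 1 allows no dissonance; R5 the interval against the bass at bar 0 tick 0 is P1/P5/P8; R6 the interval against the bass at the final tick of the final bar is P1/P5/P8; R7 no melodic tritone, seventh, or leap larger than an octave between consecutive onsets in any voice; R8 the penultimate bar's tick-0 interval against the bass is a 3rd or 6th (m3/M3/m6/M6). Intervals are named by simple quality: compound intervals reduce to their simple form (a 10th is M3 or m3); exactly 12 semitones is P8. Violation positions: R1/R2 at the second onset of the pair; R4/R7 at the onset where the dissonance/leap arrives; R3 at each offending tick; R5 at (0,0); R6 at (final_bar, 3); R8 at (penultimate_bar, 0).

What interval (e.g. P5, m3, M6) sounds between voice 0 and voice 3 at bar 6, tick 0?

voice 0=G3 voice 3=B4 -> M3

M3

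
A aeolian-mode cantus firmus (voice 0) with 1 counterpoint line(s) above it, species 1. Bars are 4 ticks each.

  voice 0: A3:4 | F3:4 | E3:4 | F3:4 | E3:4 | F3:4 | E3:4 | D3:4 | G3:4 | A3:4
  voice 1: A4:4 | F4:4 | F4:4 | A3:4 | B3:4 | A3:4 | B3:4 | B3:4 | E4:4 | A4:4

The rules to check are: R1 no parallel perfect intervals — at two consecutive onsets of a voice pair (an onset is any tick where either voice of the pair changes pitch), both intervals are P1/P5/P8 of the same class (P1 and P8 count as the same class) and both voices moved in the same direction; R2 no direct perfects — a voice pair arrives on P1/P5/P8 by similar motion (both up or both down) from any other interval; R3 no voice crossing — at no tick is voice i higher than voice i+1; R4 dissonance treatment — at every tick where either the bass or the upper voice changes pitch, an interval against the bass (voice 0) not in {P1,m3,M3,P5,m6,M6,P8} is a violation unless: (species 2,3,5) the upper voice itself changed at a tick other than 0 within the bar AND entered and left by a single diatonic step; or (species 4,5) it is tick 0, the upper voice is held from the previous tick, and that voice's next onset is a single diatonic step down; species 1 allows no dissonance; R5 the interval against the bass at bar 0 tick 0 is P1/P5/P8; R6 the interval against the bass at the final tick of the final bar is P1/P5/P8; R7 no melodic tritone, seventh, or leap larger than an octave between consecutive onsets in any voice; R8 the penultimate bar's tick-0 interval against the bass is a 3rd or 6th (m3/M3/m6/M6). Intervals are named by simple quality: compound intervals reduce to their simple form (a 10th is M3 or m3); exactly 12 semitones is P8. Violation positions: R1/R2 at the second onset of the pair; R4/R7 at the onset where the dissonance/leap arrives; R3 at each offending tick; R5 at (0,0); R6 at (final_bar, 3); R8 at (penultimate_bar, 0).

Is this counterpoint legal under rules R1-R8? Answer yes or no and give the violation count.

No (3 violations)

bar 0: v0=A3 v1=A4 (P8)
bar 1: v0=F3 v1=F4 (P8)
bar 2: v0=E3 v1=F4 (m2)
bar 3: v0=F3 v1=A3 (M3)
bar 4: v0=E3 v1=B3 (P5)
bar 5: v0=F3 v1=A3 (M3)
bar 6: v0=E3 v1=B3 (P5)
bar 7: v0=D3 v1=B3 (M6)
bar 8: v0=G3 v1=E4 (M6)
bar 9: v0=A3 v1=A4 (P8)
  R1 @ bar1.0: A3/A4 P8 -> F3/F4 P8 similar
  R4 @ bar2.0: E3/F4 m2 untreated
  R2 @ bar9.0: G3/E4 M6 -> A3/A4 P8 similar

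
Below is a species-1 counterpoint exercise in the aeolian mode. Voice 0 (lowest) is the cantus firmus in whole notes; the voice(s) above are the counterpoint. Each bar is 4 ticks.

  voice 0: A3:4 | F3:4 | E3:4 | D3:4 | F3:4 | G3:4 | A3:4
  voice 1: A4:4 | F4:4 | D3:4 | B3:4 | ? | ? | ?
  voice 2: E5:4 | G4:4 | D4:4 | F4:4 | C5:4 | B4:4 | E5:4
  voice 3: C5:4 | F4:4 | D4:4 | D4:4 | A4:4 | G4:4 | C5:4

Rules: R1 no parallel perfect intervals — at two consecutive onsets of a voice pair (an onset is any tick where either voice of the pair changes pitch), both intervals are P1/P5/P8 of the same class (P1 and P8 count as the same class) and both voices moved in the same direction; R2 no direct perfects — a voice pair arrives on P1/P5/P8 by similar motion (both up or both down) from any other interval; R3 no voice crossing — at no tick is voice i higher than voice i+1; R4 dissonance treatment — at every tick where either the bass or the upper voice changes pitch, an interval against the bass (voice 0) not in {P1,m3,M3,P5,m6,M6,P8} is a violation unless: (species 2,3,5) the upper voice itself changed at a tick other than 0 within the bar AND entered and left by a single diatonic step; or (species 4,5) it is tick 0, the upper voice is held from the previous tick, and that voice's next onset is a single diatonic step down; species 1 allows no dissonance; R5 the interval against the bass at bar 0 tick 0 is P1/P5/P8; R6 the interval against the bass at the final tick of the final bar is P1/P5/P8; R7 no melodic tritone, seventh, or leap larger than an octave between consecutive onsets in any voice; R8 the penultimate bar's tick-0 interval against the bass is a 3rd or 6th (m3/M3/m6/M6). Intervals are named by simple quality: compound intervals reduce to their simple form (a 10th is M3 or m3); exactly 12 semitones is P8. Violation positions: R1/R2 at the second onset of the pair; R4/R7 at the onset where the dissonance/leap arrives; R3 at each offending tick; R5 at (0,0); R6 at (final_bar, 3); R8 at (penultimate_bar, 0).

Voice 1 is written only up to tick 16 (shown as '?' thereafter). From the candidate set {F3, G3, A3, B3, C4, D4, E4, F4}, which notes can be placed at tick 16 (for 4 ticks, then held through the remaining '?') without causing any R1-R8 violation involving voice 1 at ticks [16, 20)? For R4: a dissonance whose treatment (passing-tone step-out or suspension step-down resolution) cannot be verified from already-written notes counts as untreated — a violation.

{A3}

F3: violates R7
G3: violates R4
A3: legal
B3: violates R4
C4: violates R2
D4: violates R2
E4: violates R4
F4: violates R2,R7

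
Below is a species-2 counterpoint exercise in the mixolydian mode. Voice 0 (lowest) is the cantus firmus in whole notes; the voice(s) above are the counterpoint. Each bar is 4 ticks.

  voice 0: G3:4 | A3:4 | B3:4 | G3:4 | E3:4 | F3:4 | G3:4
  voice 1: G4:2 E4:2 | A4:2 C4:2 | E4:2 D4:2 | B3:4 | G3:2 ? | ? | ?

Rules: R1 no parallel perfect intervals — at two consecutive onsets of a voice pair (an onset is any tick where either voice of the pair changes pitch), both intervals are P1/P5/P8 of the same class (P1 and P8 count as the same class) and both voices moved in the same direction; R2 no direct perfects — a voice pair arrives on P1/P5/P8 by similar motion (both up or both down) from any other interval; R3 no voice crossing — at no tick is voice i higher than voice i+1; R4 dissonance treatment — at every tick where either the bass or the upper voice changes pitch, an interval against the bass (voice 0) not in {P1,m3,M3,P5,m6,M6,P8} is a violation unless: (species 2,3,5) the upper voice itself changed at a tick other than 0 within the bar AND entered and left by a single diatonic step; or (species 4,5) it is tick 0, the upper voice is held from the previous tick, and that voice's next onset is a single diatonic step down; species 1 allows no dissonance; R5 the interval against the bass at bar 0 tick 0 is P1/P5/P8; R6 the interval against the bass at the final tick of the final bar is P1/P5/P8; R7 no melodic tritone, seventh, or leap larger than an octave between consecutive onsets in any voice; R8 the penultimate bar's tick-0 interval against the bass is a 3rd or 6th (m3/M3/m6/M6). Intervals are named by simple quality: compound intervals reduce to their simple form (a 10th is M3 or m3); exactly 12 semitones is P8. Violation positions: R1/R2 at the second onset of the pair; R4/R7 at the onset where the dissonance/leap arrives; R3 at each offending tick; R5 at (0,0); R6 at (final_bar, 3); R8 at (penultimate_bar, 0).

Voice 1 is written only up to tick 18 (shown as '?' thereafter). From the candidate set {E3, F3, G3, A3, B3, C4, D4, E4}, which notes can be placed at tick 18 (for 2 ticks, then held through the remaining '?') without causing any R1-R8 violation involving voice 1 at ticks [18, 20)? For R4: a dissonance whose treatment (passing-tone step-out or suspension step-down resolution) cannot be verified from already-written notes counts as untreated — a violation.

{B3, C4, E3, E4, G3}

E3: legal
F3: violates R4
G3: legal
A3: violates R4
B3: legal
C4: legal
D4: violates R4
E4: legal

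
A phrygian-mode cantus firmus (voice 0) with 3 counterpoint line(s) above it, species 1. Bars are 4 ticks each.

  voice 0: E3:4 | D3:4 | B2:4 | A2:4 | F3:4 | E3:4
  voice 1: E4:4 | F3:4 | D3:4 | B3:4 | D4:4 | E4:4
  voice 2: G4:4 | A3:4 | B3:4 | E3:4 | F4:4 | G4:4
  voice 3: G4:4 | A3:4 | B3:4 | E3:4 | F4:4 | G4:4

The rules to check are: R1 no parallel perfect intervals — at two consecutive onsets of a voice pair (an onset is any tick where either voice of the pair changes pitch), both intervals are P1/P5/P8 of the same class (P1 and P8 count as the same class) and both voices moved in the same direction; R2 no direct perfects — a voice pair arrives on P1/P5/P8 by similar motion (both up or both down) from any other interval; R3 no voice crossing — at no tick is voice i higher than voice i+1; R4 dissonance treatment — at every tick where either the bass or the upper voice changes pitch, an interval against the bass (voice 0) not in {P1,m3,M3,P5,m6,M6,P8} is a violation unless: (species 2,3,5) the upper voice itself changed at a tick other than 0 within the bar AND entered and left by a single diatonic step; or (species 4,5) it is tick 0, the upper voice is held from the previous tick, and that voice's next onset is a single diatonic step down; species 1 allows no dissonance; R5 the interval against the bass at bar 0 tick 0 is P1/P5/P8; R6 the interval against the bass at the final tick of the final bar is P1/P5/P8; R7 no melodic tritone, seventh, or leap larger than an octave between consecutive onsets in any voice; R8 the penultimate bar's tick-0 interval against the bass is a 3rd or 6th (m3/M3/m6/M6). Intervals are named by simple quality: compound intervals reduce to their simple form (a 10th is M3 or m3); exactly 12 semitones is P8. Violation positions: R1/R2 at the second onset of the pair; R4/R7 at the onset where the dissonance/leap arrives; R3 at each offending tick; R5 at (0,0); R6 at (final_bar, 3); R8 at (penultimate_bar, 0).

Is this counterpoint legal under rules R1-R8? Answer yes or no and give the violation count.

No (27 violations)

bar 0: v0=E3 v1=E4 v2=G4 v3=G4 (m3)
bar 1: v0=D3 v1=F3 v2=A3 v3=A3 (P5)
bar 2: v0=B2 v1=D3 v2=B3 v3=B3 (P8)
bar 3: v0=A2 v1=B3 v2=E3 v3=E3 (P5)
bar 4: v0=F3 v1=D4 v2=F4 v3=F4 (P8)
bar 5: v0=E3 v1=E4 v2=G4 v3=G4 (m3)
  R5 @ bar0.0: opens on m3
  R5 @ bar0.0: opens on m3
  R1 @ bar1.0: G4/G4 P1 -> A3/A3 P1 similar
  R2 @ bar1.0: E3/G4 m3 -> D3/A3 P5 similar
  R2 @ bar1.0: E3/G4 m3 -> D3/A3 P5 similar
  R7 @ bar1.0: E4->F3 leap 11st
  R7 @ bar1.0: G4->A3 leap 10st
  R7 @ bar1.0: G4->A3 leap 10st
  R1 @ bar2.0: A3/A3 P1 -> B3/B3 P1 similar
  R1 @ bar3.0: B3/B3 P1 -> E3/E3 P1 similar
  R2 @ bar3.0: B2/B3 P8 -> A2/E3 P5 similar
  R2 @ bar3.0: B2/B3 P8 -> A2/E3 P5 similar
  R3 @ bar3.0: B3 above E3
  R4 @ bar3.0: A2/B3 M2 untreated
  R3 @ bar3.1: B3 above E3
  R3 @ bar3.2: B3 above E3
  R3 @ bar3.3: B3 above E3
  R1 @ bar4.0: E3/E3 P1 -> F4/F4 P1 similar
  R2 @ bar4.0: A2/E3 P5 -> F3/F4 P8 similar
  R2 @ bar4.0: A2/E3 P5 -> F3/F4 P8 similar
  R7 @ bar4.0: E3->F4 leap 13st
  R7 @ bar4.0: E3->F4 leap 13st
  R8 @ bar4.0: penult P8 not 3rd/6th
  R8 @ bar4.0: penult P8 not 3rd/6th
  R1 @ bar5.0: F4/F4 P1 -> G4/G4 P1 similar
  R6 @ bar5.3: closes on m3
  R6 @ bar5.3: closes on m3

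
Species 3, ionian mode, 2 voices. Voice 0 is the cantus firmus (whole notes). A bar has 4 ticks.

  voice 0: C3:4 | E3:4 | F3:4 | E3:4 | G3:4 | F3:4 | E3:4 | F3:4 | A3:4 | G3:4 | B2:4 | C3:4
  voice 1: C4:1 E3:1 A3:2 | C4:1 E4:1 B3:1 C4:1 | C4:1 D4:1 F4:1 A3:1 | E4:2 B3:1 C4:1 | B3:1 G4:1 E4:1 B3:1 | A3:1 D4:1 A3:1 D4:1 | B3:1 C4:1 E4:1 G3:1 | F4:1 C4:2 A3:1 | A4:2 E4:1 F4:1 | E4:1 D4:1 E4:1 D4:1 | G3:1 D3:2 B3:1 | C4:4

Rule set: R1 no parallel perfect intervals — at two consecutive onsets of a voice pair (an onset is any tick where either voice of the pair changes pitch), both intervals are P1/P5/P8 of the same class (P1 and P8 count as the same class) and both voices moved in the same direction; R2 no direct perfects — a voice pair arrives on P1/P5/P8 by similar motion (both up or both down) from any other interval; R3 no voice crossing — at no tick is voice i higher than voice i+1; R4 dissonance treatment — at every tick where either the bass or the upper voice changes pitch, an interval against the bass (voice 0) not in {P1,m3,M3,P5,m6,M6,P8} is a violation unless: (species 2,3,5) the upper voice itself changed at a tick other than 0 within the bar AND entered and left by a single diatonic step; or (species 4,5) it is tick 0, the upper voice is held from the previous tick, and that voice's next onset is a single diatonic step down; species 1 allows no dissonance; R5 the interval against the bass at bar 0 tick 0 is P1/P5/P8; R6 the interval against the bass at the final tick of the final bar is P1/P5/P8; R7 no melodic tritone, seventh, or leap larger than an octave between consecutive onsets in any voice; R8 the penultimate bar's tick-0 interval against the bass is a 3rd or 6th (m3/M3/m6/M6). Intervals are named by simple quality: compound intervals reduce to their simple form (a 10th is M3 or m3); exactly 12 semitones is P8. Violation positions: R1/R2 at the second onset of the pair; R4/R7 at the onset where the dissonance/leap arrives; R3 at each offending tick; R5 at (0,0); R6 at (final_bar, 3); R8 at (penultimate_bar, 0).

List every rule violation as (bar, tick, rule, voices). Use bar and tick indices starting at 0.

(6, 0, R2, (0, 1))
(7, 0, R2, (0, 1))
(7, 0, R7, (1,))
(8, 0, R2, (0, 1))
(11, 0, R1, (0, 1))

bar 0: v0=C3 v1=C4 downbeat P8
bar 1: v0=E3 v1=C4 downbeat m6
bar 2: v0=F3 v1=C4 downbeat P5
bar 3: v0=E3 v1=E4 downbeat P8
bar 4: v0=G3 v1=B3 downbeat M3
bar 5: v0=F3 v1=A3 downbeat M3
bar 6: v0=E3 v1=B3 downbeat P5
bar 7: v0=F3 v1=F4 downbeat P8
bar 8: v0=A3 v1=A4 downbeat P8
bar 9: v0=G3 v1=E4 downbeat M6
bar 10: v0=B2 v1=G3 downbeat m6
bar 11: v0=C3 v1=C4 downbeat P8
  -> R2 @ bar 6 tick 0 v(0, 1): F3/D4 M6 -> E3/B3 P5 similar
  -> R2 @ bar 7 tick 0 v(0, 1): E3/G3 m3 -> F3/F4 P8 similar
  -> R7 @ bar 7 tick 0 v(1,): G3->F4 leap 10st
  -> R2 @ bar 8 tick 0 v(0, 1): F3/A3 M3 -> A3/A4 P8 similar
  -> R1 @ bar 11 tick 0 v(0, 1): B2/B3 P8 -> C3/C4 P8 similar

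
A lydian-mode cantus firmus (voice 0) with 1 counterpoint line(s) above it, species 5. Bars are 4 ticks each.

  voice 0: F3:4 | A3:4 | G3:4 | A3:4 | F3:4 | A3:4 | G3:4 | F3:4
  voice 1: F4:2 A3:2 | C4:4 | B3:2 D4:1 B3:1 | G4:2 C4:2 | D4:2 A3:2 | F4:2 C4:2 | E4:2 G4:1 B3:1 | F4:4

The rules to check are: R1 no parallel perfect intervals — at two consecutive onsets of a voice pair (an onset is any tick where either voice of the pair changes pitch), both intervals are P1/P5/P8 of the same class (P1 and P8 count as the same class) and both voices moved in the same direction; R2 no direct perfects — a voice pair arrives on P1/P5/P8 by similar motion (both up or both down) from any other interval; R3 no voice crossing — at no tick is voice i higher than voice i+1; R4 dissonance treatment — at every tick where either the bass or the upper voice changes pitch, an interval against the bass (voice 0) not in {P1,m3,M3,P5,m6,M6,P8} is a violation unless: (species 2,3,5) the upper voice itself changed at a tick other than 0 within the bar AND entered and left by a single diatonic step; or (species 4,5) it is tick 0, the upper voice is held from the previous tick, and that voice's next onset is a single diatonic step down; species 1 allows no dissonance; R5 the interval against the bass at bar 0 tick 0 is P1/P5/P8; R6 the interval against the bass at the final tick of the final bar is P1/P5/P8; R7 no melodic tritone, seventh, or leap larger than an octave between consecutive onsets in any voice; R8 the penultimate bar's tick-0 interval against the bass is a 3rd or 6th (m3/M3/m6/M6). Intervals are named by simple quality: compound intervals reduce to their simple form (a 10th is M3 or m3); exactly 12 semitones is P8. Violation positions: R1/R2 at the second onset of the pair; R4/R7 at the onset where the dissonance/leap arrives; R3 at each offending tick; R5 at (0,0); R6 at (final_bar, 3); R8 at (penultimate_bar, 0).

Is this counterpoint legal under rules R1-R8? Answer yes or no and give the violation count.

No (2 violations)

bar 0: v0=F3 v1=F4 (P8)
bar 1: v0=A3 v1=C4 (m3)
bar 2: v0=G3 v1=B3 (M3)
bar 3: v0=A3 v1=G4 (m7)
bar 4: v0=F3 v1=D4 (M6)
bar 5: v0=A3 v1=F4 (m6)
bar 6: v0=G3 v1=E4 (M6)
bar 7: v0=F3 v1=F4 (P8)
  R4 @ bar3.0: A3/G4 m7 untreated
  R7 @ bar7.0: B3->F4 leap 6st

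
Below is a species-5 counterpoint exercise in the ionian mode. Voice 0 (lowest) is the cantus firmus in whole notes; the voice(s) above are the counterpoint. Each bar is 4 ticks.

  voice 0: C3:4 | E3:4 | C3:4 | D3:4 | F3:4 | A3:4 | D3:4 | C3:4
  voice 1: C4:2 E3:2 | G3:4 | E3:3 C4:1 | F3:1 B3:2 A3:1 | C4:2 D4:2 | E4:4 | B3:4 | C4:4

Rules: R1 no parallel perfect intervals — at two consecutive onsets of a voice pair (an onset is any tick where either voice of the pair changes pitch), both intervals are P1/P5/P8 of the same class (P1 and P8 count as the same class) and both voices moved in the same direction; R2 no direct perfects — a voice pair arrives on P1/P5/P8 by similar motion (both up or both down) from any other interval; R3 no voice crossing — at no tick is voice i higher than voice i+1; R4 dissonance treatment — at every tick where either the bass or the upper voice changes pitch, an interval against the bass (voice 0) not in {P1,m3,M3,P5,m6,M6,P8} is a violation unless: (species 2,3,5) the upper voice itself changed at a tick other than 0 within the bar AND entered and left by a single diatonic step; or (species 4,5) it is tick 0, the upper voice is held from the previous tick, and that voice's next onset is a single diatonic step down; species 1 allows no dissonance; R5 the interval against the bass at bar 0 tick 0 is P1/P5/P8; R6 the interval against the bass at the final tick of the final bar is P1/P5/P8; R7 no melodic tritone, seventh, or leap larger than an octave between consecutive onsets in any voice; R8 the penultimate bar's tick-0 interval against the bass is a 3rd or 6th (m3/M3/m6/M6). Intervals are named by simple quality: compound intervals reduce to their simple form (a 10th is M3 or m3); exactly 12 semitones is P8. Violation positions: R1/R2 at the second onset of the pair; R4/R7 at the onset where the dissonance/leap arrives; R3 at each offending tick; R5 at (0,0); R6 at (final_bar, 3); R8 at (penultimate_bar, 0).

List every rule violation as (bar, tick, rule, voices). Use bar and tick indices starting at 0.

(3, 1, R7, (1,))
(4, 0, R1, (0, 1))
(5, 0, R2, (0, 1))

bar 0: v0=C3 v1=C4 downbeat P8
bar 1: v0=E3 v1=G3 downbeat m3
bar 2: v0=C3 v1=E3 downbeat M3
bar 3: v0=D3 v1=F3 downbeat m3
bar 4: v0=F3 v1=C4 downbeat P5
bar 5: v0=A3 v1=E4 downbeat P5
bar 6: v0=D3 v1=B3 downbeat M6
bar 7: v0=C3 v1=C4 downbeat P8
  -> R7 @ bar 3 tick 1 v(1,): F3->B3 leap 6st
  -> R1 @ bar 4 tick 0 v(0, 1): D3/A3 P5 -> F3/C4 P5 similar
  -> R2 @ bar 5 tick 0 v(0, 1): F3/D4 M6 -> A3/E4 P5 similar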